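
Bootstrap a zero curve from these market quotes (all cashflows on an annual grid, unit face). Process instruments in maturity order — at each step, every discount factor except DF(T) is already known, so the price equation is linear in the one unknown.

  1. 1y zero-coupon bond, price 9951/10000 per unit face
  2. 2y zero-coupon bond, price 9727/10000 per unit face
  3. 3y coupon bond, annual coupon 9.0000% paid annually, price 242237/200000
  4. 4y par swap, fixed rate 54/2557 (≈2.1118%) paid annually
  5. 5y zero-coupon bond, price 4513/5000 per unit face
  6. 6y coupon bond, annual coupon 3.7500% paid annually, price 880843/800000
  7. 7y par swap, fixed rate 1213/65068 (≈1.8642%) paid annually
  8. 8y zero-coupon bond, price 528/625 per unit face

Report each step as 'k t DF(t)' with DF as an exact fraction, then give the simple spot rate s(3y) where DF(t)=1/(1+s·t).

step 1 [1y] zero: DF = P = 9951/10000 ≈ 0.995100
step 2 [2y] zero: DF = P = 9727/10000 ≈ 0.972700
step 3 [3y] bond c/1=9/100: DF=(242237/200000 − 9/100·(0.995100+0.972700))/(1+9/100) = 9487/10000 ≈ 0.948700
step 4 [4y] swap r/1=54/2557: DF=(1 − 54/2557·(0.995100+0.972700+0.948700))/(1+54/2557) = 919/1000 ≈ 0.919000
step 5 [5y] zero: DF = P = 4513/5000 ≈ 0.902600
step 6 [6y] bond c/1=3/80: DF=(880843/800000 − 3/80·(0.995100+0.972700+0.948700+0.919000+0.902600))/(1+3/80) = 89/100 ≈ 0.890000
step 7 [7y] swap r/1=1213/65068: DF=(1 − 1213/65068·(0.995100+0.972700+0.948700+0.919000+0.902600+0.890000))/(1+1213/65068) = 8787/10000 ≈ 0.878700
step 8 [8y] zero: DF = P = 528/625 ≈ 0.844800

1 1 9951/10000
2 2 9727/10000
3 3 9487/10000
4 4 919/1000
5 5 4513/5000
6 6 89/100
7 7 8787/10000
8 8 528/625
s(3y) = (1/(9487/10000) − 1)/(3) = 171/9487 ≈ 1.8025%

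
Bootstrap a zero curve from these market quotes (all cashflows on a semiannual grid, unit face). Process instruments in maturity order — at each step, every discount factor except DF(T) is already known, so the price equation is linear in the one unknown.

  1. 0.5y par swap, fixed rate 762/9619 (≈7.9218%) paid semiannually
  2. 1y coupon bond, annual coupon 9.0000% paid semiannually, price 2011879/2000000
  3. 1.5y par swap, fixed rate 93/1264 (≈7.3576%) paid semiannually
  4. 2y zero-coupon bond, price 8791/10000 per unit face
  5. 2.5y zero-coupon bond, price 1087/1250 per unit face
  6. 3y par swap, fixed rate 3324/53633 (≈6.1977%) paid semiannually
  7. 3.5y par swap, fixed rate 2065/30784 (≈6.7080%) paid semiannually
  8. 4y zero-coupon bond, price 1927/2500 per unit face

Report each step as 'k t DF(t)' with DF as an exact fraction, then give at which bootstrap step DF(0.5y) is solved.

step 1 [0.5y] swap r/2=381/9619: DF=(1 − 381/9619·(0))/(1+381/9619) = 9619/10000 ≈ 0.961900
step 2 [1y] bond c/2=9/200: DF=(2011879/2000000 − 9/200·(0.961900))/(1+9/200) = 2303/2500 ≈ 0.921200
step 3 [1.5y] swap r/2=93/2528: DF=(1 − 93/2528·(0.961900+0.921200))/(1+93/2528) = 8977/10000 ≈ 0.897700
step 4 [2y] zero: DF = P = 8791/10000 ≈ 0.879100
step 5 [2.5y] zero: DF = P = 1087/1250 ≈ 0.869600
step 6 [3y] swap r/2=1662/53633: DF=(1 − 1662/53633·(0.961900+0.921200+0.897700+0.879100+0.869600))/(1+1662/53633) = 4169/5000 ≈ 0.833800
step 7 [3.5y] swap r/2=2065/61568: DF=(1 − 2065/61568·(0.961900+0.921200+0.897700+0.879100+0.869600+0.833800))/(1+2065/61568) = 1587/2000 ≈ 0.793500
step 8 [4y] zero: DF = P = 1927/2500 ≈ 0.770800

1 1/2 9619/10000
2 1 2303/2500
3 3/2 8977/10000
4 2 8791/10000
5 5/2 1087/1250
6 3 4169/5000
7 7/2 1587/2000
8 4 1927/2500
DF(0.5y) is solved at step 1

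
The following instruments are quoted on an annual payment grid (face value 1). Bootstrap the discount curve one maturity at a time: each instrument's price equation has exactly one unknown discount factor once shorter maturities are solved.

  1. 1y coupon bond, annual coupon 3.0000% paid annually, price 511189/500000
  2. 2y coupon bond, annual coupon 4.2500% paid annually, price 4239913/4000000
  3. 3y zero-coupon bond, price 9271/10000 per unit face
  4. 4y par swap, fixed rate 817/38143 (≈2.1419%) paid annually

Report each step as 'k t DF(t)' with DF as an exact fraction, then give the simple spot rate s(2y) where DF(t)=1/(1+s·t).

step 1 [1y] bond c/1=3/100: DF=(511189/500000 − 3/100·(0))/(1+3/100) = 4963/5000 ≈ 0.992600
step 2 [2y] bond c/1=17/400: DF=(4239913/4000000 − 17/400·(0.992600))/(1+17/400) = 9763/10000 ≈ 0.976300
step 3 [3y] zero: DF = P = 9271/10000 ≈ 0.927100
step 4 [4y] swap r/1=817/38143: DF=(1 − 817/38143·(0.992600+0.976300+0.927100))/(1+817/38143) = 9183/10000 ≈ 0.918300

1 1 4963/5000
2 2 9763/10000
3 3 9271/10000
4 4 9183/10000
s(2y) = (1/(9763/10000) − 1)/(2) = 237/19526 ≈ 1.2138%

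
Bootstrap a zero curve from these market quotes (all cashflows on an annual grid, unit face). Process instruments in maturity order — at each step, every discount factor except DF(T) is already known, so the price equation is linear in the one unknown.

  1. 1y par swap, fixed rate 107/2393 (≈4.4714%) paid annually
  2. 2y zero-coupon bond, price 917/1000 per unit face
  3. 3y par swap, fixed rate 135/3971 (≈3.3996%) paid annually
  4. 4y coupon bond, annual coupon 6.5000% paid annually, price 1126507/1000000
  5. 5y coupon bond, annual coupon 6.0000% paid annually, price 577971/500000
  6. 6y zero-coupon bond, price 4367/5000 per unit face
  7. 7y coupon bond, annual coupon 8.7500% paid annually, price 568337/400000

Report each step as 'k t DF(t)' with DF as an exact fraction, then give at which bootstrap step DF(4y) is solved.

1 1 2393/2500
2 2 917/1000
3 3 1811/2000
4 4 8881/10000
5 5 8829/10000
6 6 4367/5000
7 7 8701/10000
DF(4y) is solved at step 4

step 1 [1y] swap r/1=107/2393: DF=(1 − 107/2393·(0))/(1+107/2393) = 2393/2500 ≈ 0.957200
step 2 [2y] zero: DF = P = 917/1000 ≈ 0.917000
step 3 [3y] swap r/1=135/3971: DF=(1 − 135/3971·(0.957200+0.917000))/(1+135/3971) = 1811/2000 ≈ 0.905500
step 4 [4y] bond c/1=13/200: DF=(1126507/1000000 − 13/200·(0.957200+0.917000+0.905500))/(1+13/200) = 8881/10000 ≈ 0.888100
step 5 [5y] bond c/1=3/50: DF=(577971/500000 − 3/50·(0.957200+0.917000+0.905500+0.888100))/(1+3/50) = 8829/10000 ≈ 0.882900
step 6 [6y] zero: DF = P = 4367/5000 ≈ 0.873400
step 7 [7y] bond c/1=7/80: DF=(568337/400000 − 7/80·(0.957200+0.917000+0.905500+0.888100+0.882900+0.873400))/(1+7/80) = 8701/10000 ≈ 0.870100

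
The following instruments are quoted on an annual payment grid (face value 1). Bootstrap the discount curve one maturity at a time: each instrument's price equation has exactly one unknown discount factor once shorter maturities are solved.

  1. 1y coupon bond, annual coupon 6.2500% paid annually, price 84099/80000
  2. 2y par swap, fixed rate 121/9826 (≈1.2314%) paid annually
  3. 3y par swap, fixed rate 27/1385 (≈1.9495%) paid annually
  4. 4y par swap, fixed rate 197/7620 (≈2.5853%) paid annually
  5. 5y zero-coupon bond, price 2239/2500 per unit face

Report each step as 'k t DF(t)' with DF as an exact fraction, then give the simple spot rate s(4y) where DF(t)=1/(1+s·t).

step 1 [1y] bond c/1=1/16: DF=(84099/80000 − 1/16·(0))/(1+1/16) = 4947/5000 ≈ 0.989400
step 2 [2y] swap r/1=121/9826: DF=(1 − 121/9826·(0.989400))/(1+121/9826) = 4879/5000 ≈ 0.975800
step 3 [3y] swap r/1=27/1385: DF=(1 − 27/1385·(0.989400+0.975800))/(1+27/1385) = 9433/10000 ≈ 0.943300
step 4 [4y] swap r/1=197/7620: DF=(1 − 197/7620·(0.989400+0.975800+0.943300))/(1+197/7620) = 1803/2000 ≈ 0.901500
step 5 [5y] zero: DF = P = 2239/2500 ≈ 0.895600

1 1 4947/5000
2 2 4879/5000
3 3 9433/10000
4 4 1803/2000
5 5 2239/2500
s(4y) = (1/(1803/2000) − 1)/(4) = 197/7212 ≈ 2.7316%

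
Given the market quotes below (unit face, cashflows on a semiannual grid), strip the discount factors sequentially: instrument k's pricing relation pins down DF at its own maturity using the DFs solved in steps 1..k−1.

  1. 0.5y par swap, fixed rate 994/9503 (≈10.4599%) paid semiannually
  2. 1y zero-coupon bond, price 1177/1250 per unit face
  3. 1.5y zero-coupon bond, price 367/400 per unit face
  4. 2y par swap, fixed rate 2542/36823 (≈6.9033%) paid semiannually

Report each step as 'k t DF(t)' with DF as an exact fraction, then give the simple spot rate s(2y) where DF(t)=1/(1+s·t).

1 1/2 9503/10000
2 1 1177/1250
3 3/2 367/400
4 2 8729/10000
s(2y) = (1/(8729/10000) − 1)/(2) = 1271/17458 ≈ 7.2803%

step 1 [0.5y] swap r/2=497/9503: DF=(1 − 497/9503·(0))/(1+497/9503) = 9503/10000 ≈ 0.950300
step 2 [1y] zero: DF = P = 1177/1250 ≈ 0.941600
step 3 [1.5y] zero: DF = P = 367/400 ≈ 0.917500
step 4 [2y] swap r/2=1271/36823: DF=(1 − 1271/36823·(0.950300+0.941600+0.917500))/(1+1271/36823) = 8729/10000 ≈ 0.872900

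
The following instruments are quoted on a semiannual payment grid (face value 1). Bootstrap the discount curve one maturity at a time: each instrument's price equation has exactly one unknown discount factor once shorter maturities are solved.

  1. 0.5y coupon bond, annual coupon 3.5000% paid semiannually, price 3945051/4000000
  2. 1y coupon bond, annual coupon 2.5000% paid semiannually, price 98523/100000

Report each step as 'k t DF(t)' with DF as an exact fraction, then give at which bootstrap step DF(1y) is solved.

1 1/2 9693/10000
2 1 9611/10000
DF(1y) is solved at step 2

step 1 [0.5y] bond c/2=7/400: DF=(3945051/4000000 − 7/400·(0))/(1+7/400) = 9693/10000 ≈ 0.969300
step 2 [1y] bond c/2=1/80: DF=(98523/100000 − 1/80·(0.969300))/(1+1/80) = 9611/10000 ≈ 0.961100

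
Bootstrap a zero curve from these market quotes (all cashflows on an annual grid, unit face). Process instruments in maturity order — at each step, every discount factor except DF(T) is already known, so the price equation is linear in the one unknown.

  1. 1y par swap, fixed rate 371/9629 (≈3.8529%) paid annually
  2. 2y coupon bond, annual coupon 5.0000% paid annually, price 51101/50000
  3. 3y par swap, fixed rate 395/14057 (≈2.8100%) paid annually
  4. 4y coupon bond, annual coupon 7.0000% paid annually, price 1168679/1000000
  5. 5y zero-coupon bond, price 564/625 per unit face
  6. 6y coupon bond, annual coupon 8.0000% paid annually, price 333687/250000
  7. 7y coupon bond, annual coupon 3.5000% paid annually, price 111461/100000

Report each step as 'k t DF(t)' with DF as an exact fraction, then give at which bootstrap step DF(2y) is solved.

step 1 [1y] swap r/1=371/9629: DF=(1 − 371/9629·(0))/(1+371/9629) = 9629/10000 ≈ 0.962900
step 2 [2y] bond c/1=1/20: DF=(51101/50000 − 1/20·(0.962900))/(1+1/20) = 371/400 ≈ 0.927500
step 3 [3y] swap r/1=395/14057: DF=(1 − 395/14057·(0.962900+0.927500))/(1+395/14057) = 921/1000 ≈ 0.921000
step 4 [4y] bond c/1=7/100: DF=(1168679/1000000 − 7/100·(0.962900+0.927500+0.921000))/(1+7/100) = 9083/10000 ≈ 0.908300
step 5 [5y] zero: DF = P = 564/625 ≈ 0.902400
step 6 [6y] bond c/1=2/25: DF=(333687/250000 − 2/25·(0.962900+0.927500+0.921000+0.908300+0.902400))/(1+2/25) = 1787/2000 ≈ 0.893500
step 7 [7y] bond c/1=7/200: DF=(111461/100000 − 7/200·(0.962900+0.927500+0.921000+0.908300+0.902400+0.893500))/(1+7/200) = 1113/1250 ≈ 0.890400

1 1 9629/10000
2 2 371/400
3 3 921/1000
4 4 9083/10000
5 5 564/625
6 6 1787/2000
7 7 1113/1250
DF(2y) is solved at step 2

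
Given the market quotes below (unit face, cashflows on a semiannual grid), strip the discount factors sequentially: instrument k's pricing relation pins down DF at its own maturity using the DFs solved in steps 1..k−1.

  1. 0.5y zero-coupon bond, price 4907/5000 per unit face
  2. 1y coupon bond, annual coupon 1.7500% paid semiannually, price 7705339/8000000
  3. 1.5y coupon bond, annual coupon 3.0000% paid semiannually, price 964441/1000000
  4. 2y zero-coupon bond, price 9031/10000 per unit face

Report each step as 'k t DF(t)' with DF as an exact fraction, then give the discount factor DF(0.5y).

1 1/2 4907/5000
2 1 9463/10000
3 3/2 9217/10000
4 2 9031/10000
DF(0.5y) = 4907/5000 ≈ 0.981400

step 1 [0.5y] zero: DF = P = 4907/5000 ≈ 0.981400
step 2 [1y] bond c/2=7/800: DF=(7705339/8000000 − 7/800·(0.981400))/(1+7/800) = 9463/10000 ≈ 0.946300
step 3 [1.5y] bond c/2=3/200: DF=(964441/1000000 − 3/200·(0.981400+0.946300))/(1+3/200) = 9217/10000 ≈ 0.921700
step 4 [2y] zero: DF = P = 9031/10000 ≈ 0.903100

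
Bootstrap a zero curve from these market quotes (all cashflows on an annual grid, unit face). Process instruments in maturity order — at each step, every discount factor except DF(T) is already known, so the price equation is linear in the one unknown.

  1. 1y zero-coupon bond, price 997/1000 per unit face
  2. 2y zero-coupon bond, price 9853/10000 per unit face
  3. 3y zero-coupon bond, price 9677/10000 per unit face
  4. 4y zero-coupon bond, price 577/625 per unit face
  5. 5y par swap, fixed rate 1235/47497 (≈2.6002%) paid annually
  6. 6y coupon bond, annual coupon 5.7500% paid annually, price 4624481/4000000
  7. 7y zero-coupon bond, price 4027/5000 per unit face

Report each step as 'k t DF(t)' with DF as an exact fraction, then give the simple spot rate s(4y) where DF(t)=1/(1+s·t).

step 1 [1y] zero: DF = P = 997/1000 ≈ 0.997000
step 2 [2y] zero: DF = P = 9853/10000 ≈ 0.985300
step 3 [3y] zero: DF = P = 9677/10000 ≈ 0.967700
step 4 [4y] zero: DF = P = 577/625 ≈ 0.923200
step 5 [5y] swap r/1=1235/47497: DF=(1 − 1235/47497·(0.997000+0.985300+0.967700+0.923200))/(1+1235/47497) = 1753/2000 ≈ 0.876500
step 6 [6y] bond c/1=23/400: DF=(4624481/4000000 − 23/400·(0.997000+0.985300+0.967700+0.923200+0.876500))/(1+23/400) = 167/200 ≈ 0.835000
step 7 [7y] zero: DF = P = 4027/5000 ≈ 0.805400

1 1 997/1000
2 2 9853/10000
3 3 9677/10000
4 4 577/625
5 5 1753/2000
6 6 167/200
7 7 4027/5000
s(4y) = (1/(577/625) − 1)/(4) = 12/577 ≈ 2.0797%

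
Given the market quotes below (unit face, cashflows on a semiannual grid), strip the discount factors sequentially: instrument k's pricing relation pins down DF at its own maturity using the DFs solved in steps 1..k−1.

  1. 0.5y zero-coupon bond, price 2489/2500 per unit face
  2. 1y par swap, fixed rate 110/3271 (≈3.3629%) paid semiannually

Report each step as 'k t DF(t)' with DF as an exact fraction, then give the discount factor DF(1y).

1 1/2 2489/2500
2 1 967/1000
DF(1y) = 967/1000 ≈ 0.967000

step 1 [0.5y] zero: DF = P = 2489/2500 ≈ 0.995600
step 2 [1y] swap r/2=55/3271: DF=(1 − 55/3271·(0.995600))/(1+55/3271) = 967/1000 ≈ 0.967000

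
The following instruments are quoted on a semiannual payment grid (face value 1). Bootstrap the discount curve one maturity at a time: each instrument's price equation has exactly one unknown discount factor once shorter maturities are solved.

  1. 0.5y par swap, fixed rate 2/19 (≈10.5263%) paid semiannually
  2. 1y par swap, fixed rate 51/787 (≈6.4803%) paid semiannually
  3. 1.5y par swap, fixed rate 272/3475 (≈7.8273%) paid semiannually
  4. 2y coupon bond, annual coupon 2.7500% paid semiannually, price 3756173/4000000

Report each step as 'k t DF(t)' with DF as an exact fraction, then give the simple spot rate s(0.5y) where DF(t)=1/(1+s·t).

step 1 [0.5y] swap r/2=1/19: DF=(1 − 1/19·(0))/(1+1/19) = 19/20 ≈ 0.950000
step 2 [1y] swap r/2=51/1574: DF=(1 − 51/1574·(0.950000))/(1+51/1574) = 2347/2500 ≈ 0.938800
step 3 [1.5y] swap r/2=136/3475: DF=(1 − 136/3475·(0.950000+0.938800))/(1+136/3475) = 557/625 ≈ 0.891200
step 4 [2y] bond c/2=11/800: DF=(3756173/4000000 − 11/800·(0.950000+0.938800+0.891200))/(1+11/800) = 4443/5000 ≈ 0.888600

1 1/2 19/20
2 1 2347/2500
3 3/2 557/625
4 2 4443/5000
s(0.5y) = (1/(19/20) − 1)/(1/2) = 2/19 ≈ 10.5263%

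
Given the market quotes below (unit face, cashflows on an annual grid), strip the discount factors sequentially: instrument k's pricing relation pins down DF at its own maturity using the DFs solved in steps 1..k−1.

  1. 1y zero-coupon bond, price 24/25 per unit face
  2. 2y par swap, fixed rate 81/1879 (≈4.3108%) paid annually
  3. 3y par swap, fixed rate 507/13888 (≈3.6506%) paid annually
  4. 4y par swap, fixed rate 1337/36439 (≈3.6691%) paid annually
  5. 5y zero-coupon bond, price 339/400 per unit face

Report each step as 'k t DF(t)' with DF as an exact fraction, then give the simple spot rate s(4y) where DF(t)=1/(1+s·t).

1 1 24/25
2 2 919/1000
3 3 4493/5000
4 4 8663/10000
5 5 339/400
s(4y) = (1/(8663/10000) − 1)/(4) = 1337/34652 ≈ 3.8584%

step 1 [1y] zero: DF = P = 24/25 ≈ 0.960000
step 2 [2y] swap r/1=81/1879: DF=(1 − 81/1879·(0.960000))/(1+81/1879) = 919/1000 ≈ 0.919000
step 3 [3y] swap r/1=507/13888: DF=(1 − 507/13888·(0.960000+0.919000))/(1+507/13888) = 4493/5000 ≈ 0.898600
step 4 [4y] swap r/1=1337/36439: DF=(1 − 1337/36439·(0.960000+0.919000+0.898600))/(1+1337/36439) = 8663/10000 ≈ 0.866300
step 5 [5y] zero: DF = P = 339/400 ≈ 0.847500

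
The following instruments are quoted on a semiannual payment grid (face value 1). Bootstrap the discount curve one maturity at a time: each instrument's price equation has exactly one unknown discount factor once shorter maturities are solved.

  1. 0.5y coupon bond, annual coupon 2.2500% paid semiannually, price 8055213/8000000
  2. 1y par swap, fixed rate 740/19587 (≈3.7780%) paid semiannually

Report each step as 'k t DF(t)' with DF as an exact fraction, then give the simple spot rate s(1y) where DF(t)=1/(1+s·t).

step 1 [0.5y] bond c/2=9/800: DF=(8055213/8000000 − 9/800·(0))/(1+9/800) = 9957/10000 ≈ 0.995700
step 2 [1y] swap r/2=370/19587: DF=(1 − 370/19587·(0.995700))/(1+370/19587) = 963/1000 ≈ 0.963000

1 1/2 9957/10000
2 1 963/1000
s(1y) = (1/(963/1000) − 1)/(1) = 37/963 ≈ 3.8422%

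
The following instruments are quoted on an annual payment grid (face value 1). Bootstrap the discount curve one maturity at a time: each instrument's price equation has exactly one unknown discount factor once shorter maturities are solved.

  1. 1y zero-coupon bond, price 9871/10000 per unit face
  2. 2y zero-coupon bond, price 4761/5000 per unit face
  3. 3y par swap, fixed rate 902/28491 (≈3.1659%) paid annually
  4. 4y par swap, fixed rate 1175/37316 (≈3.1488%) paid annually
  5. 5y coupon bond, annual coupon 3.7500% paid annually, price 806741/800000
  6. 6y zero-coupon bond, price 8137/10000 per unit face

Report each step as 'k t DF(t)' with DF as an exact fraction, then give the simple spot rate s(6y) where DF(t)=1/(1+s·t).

1 1 9871/10000
2 2 4761/5000
3 3 4549/5000
4 4 353/400
5 5 8371/10000
6 6 8137/10000
s(6y) = (1/(8137/10000) − 1)/(6) = 621/16274 ≈ 3.8159%

step 1 [1y] zero: DF = P = 9871/10000 ≈ 0.987100
step 2 [2y] zero: DF = P = 4761/5000 ≈ 0.952200
step 3 [3y] swap r/1=902/28491: DF=(1 − 902/28491·(0.987100+0.952200))/(1+902/28491) = 4549/5000 ≈ 0.909800
step 4 [4y] swap r/1=1175/37316: DF=(1 − 1175/37316·(0.987100+0.952200+0.909800))/(1+1175/37316) = 353/400 ≈ 0.882500
step 5 [5y] bond c/1=3/80: DF=(806741/800000 − 3/80·(0.987100+0.952200+0.909800+0.882500))/(1+3/80) = 8371/10000 ≈ 0.837100
step 6 [6y] zero: DF = P = 8137/10000 ≈ 0.813700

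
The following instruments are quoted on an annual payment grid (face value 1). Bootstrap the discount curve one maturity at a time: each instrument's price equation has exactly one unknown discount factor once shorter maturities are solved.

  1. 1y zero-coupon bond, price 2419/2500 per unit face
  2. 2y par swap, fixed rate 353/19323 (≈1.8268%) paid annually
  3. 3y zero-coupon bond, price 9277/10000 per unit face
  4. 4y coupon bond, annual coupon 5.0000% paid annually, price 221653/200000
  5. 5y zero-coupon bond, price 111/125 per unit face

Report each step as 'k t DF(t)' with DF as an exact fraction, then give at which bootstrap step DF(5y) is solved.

step 1 [1y] zero: DF = P = 2419/2500 ≈ 0.967600
step 2 [2y] swap r/1=353/19323: DF=(1 − 353/19323·(0.967600))/(1+353/19323) = 9647/10000 ≈ 0.964700
step 3 [3y] zero: DF = P = 9277/10000 ≈ 0.927700
step 4 [4y] bond c/1=1/20: DF=(221653/200000 − 1/20·(0.967600+0.964700+0.927700))/(1+1/20) = 9193/10000 ≈ 0.919300
step 5 [5y] zero: DF = P = 111/125 ≈ 0.888000

1 1 2419/2500
2 2 9647/10000
3 3 9277/10000
4 4 9193/10000
5 5 111/125
DF(5y) is solved at step 5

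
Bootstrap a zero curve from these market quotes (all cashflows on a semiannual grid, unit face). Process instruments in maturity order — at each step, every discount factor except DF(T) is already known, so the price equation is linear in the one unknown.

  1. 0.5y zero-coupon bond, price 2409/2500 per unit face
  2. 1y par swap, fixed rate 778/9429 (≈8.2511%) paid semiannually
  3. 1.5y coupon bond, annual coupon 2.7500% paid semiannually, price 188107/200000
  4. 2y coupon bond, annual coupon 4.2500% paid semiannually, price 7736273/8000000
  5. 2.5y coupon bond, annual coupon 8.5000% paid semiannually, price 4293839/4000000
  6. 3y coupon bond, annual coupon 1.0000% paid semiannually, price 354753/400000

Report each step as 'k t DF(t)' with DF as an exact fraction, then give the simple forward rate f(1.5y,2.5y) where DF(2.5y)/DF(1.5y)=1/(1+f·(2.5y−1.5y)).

1 1/2 2409/2500
2 1 4611/5000
3 3/2 4511/5000
4 2 8889/10000
5 5/2 4399/5000
6 3 4299/5000
f(1.5y,2.5y) = ((4511/5000)/(4399/5000) − 1)/(1) = 112/4399 ≈ 2.5460%

step 1 [0.5y] zero: DF = P = 2409/2500 ≈ 0.963600
step 2 [1y] swap r/2=389/9429: DF=(1 − 389/9429·(0.963600))/(1+389/9429) = 4611/5000 ≈ 0.922200
step 3 [1.5y] bond c/2=11/800: DF=(188107/200000 − 11/800·(0.963600+0.922200))/(1+11/800) = 4511/5000 ≈ 0.902200
step 4 [2y] bond c/2=17/800: DF=(7736273/8000000 − 17/800·(0.963600+0.922200+0.902200))/(1+17/800) = 8889/10000 ≈ 0.888900
step 5 [2.5y] bond c/2=17/400: DF=(4293839/4000000 − 17/400·(0.963600+0.922200+0.902200+0.888900))/(1+17/400) = 4399/5000 ≈ 0.879800
step 6 [3y] bond c/2=1/200: DF=(354753/400000 − 1/200·(0.963600+0.922200+0.902200+0.888900+0.879800))/(1+1/200) = 4299/5000 ≈ 0.859800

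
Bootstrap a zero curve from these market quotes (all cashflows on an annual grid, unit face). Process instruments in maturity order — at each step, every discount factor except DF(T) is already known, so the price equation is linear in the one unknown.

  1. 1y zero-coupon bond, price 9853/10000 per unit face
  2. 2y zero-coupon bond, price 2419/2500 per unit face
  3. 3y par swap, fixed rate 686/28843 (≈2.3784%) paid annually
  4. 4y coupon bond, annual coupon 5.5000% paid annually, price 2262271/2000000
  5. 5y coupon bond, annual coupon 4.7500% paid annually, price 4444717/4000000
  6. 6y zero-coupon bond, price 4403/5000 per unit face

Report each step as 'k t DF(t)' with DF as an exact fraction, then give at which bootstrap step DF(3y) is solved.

1 1 9853/10000
2 2 2419/2500
3 3 4657/5000
4 4 4609/5000
5 5 4441/5000
6 6 4403/5000
DF(3y) is solved at step 3

step 1 [1y] zero: DF = P = 9853/10000 ≈ 0.985300
step 2 [2y] zero: DF = P = 2419/2500 ≈ 0.967600
step 3 [3y] swap r/1=686/28843: DF=(1 − 686/28843·(0.985300+0.967600))/(1+686/28843) = 4657/5000 ≈ 0.931400
step 4 [4y] bond c/1=11/200: DF=(2262271/2000000 − 11/200·(0.985300+0.967600+0.931400))/(1+11/200) = 4609/5000 ≈ 0.921800
step 5 [5y] bond c/1=19/400: DF=(4444717/4000000 − 19/400·(0.985300+0.967600+0.931400+0.921800))/(1+19/400) = 4441/5000 ≈ 0.888200
step 6 [6y] zero: DF = P = 4403/5000 ≈ 0.880600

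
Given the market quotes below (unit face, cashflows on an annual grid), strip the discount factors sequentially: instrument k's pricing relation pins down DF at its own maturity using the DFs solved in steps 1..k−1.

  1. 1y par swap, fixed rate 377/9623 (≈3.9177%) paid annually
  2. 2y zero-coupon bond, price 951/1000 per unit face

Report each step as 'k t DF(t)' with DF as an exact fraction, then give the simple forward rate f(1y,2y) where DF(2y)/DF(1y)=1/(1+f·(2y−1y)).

step 1 [1y] swap r/1=377/9623: DF=(1 − 377/9623·(0))/(1+377/9623) = 9623/10000 ≈ 0.962300
step 2 [2y] zero: DF = P = 951/1000 ≈ 0.951000

1 1 9623/10000
2 2 951/1000
f(1y,2y) = ((9623/10000)/(951/1000) − 1)/(1) = 113/9510 ≈ 1.1882%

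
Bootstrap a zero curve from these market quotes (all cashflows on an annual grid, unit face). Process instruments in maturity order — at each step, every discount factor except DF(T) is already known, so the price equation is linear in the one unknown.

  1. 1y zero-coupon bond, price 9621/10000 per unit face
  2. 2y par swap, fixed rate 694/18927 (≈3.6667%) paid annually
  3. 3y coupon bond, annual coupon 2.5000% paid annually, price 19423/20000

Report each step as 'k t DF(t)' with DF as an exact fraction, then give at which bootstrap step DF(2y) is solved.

step 1 [1y] zero: DF = P = 9621/10000 ≈ 0.962100
step 2 [2y] swap r/1=694/18927: DF=(1 − 694/18927·(0.962100))/(1+694/18927) = 4653/5000 ≈ 0.930600
step 3 [3y] bond c/1=1/40: DF=(19423/20000 − 1/40·(0.962100+0.930600))/(1+1/40) = 9013/10000 ≈ 0.901300

1 1 9621/10000
2 2 4653/5000
3 3 9013/10000
DF(2y) is solved at step 2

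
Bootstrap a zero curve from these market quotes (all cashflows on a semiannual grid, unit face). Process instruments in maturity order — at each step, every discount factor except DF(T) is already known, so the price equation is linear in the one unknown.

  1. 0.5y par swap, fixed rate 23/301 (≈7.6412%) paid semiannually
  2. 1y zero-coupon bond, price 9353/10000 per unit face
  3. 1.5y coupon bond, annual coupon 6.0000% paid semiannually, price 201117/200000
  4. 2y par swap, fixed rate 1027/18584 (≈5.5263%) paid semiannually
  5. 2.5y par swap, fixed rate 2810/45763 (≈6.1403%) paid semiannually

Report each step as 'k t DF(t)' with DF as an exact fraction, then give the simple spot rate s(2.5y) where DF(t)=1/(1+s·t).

1 1/2 602/625
2 1 9353/10000
3 3/2 921/1000
4 2 8973/10000
5 5/2 1719/2000
s(2.5y) = (1/(1719/2000) − 1)/(5/2) = 562/8595 ≈ 6.5387%

step 1 [0.5y] swap r/2=23/602: DF=(1 − 23/602·(0))/(1+23/602) = 602/625 ≈ 0.963200
step 2 [1y] zero: DF = P = 9353/10000 ≈ 0.935300
step 3 [1.5y] bond c/2=3/100: DF=(201117/200000 − 3/100·(0.963200+0.935300))/(1+3/100) = 921/1000 ≈ 0.921000
step 4 [2y] swap r/2=1027/37168: DF=(1 − 1027/37168·(0.963200+0.935300+0.921000))/(1+1027/37168) = 8973/10000 ≈ 0.897300
step 5 [2.5y] swap r/2=1405/45763: DF=(1 − 1405/45763·(0.963200+0.935300+0.921000+0.897300))/(1+1405/45763) = 1719/2000 ≈ 0.859500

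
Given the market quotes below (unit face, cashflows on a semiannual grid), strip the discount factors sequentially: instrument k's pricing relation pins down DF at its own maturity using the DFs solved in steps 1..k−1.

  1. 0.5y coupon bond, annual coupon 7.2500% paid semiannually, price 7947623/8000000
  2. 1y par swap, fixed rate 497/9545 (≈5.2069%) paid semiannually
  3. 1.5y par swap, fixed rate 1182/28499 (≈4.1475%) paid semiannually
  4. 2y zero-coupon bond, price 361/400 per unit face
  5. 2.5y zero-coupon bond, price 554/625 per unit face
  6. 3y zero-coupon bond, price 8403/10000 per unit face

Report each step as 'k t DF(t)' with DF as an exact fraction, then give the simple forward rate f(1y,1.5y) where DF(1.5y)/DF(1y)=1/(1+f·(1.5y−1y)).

step 1 [0.5y] bond c/2=29/800: DF=(7947623/8000000 − 29/800·(0))/(1+29/800) = 9587/10000 ≈ 0.958700
step 2 [1y] swap r/2=497/19090: DF=(1 − 497/19090·(0.958700))/(1+497/19090) = 9503/10000 ≈ 0.950300
step 3 [1.5y] swap r/2=591/28499: DF=(1 − 591/28499·(0.958700+0.950300))/(1+591/28499) = 9409/10000 ≈ 0.940900
step 4 [2y] zero: DF = P = 361/400 ≈ 0.902500
step 5 [2.5y] zero: DF = P = 554/625 ≈ 0.886400
step 6 [3y] zero: DF = P = 8403/10000 ≈ 0.840300

1 1/2 9587/10000
2 1 9503/10000
3 3/2 9409/10000
4 2 361/400
5 5/2 554/625
6 3 8403/10000
f(1y,1.5y) = ((9503/10000)/(9409/10000) − 1)/(1/2) = 188/9409 ≈ 1.9981%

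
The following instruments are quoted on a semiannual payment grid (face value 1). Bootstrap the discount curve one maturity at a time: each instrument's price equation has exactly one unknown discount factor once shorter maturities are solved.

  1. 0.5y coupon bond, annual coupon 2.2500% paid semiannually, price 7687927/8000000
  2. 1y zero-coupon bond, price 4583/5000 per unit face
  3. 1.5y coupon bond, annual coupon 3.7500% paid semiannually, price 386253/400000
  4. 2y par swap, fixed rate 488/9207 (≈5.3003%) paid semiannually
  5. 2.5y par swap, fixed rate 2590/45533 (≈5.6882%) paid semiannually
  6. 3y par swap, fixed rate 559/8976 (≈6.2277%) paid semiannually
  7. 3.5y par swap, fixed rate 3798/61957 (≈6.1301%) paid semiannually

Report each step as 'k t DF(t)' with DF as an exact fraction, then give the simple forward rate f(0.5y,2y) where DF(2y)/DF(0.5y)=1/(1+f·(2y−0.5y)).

1 1/2 9503/10000
2 1 4583/5000
3 3/2 1827/2000
4 2 564/625
5 5/2 1741/2000
6 3 8323/10000
7 7/2 8101/10000
f(0.5y,2y) = ((9503/10000)/(564/625) − 1)/(3/2) = 479/13536 ≈ 3.5387%

step 1 [0.5y] bond c/2=9/800: DF=(7687927/8000000 − 9/800·(0))/(1+9/800) = 9503/10000 ≈ 0.950300
step 2 [1y] zero: DF = P = 4583/5000 ≈ 0.916600
step 3 [1.5y] bond c/2=3/160: DF=(386253/400000 − 3/160·(0.950300+0.916600))/(1+3/160) = 1827/2000 ≈ 0.913500
step 4 [2y] swap r/2=244/9207: DF=(1 − 244/9207·(0.950300+0.916600+0.913500))/(1+244/9207) = 564/625 ≈ 0.902400
step 5 [2.5y] swap r/2=1295/45533: DF=(1 − 1295/45533·(0.950300+0.916600+0.913500+0.902400))/(1+1295/45533) = 1741/2000 ≈ 0.870500
step 6 [3y] swap r/2=559/17952: DF=(1 − 559/17952·(0.950300+0.916600+0.913500+0.902400+0.870500))/(1+559/17952) = 8323/10000 ≈ 0.832300
step 7 [3.5y] swap r/2=1899/61957: DF=(1 − 1899/61957·(0.950300+0.916600+0.913500+0.902400+0.870500+0.832300))/(1+1899/61957) = 8101/10000 ≈ 0.810100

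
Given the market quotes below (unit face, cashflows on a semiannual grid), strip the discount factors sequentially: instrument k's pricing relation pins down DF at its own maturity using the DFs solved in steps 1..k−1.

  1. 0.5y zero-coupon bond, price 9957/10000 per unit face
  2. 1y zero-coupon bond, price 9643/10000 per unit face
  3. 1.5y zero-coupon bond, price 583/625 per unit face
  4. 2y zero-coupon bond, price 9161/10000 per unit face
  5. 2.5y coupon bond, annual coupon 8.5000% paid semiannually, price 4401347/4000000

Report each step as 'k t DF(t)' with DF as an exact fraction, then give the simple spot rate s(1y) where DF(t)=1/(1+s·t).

step 1 [0.5y] zero: DF = P = 9957/10000 ≈ 0.995700
step 2 [1y] zero: DF = P = 9643/10000 ≈ 0.964300
step 3 [1.5y] zero: DF = P = 583/625 ≈ 0.932800
step 4 [2y] zero: DF = P = 9161/10000 ≈ 0.916100
step 5 [2.5y] bond c/2=17/400: DF=(4401347/4000000 − 17/400·(0.995700+0.964300+0.932800+0.916100))/(1+17/400) = 4501/5000 ≈ 0.900200

1 1/2 9957/10000
2 1 9643/10000
3 3/2 583/625
4 2 9161/10000
5 5/2 4501/5000
s(1y) = (1/(9643/10000) − 1)/(1) = 357/9643 ≈ 3.7022%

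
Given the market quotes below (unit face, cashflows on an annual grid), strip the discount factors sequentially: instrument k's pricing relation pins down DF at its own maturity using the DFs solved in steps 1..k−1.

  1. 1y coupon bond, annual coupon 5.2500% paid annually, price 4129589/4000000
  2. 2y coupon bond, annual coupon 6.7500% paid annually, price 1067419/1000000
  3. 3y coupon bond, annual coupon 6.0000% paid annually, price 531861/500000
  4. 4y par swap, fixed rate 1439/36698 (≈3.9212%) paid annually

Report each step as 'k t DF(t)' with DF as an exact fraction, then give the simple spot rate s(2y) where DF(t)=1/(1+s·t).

1 1 9809/10000
2 2 9379/10000
3 3 8949/10000
4 4 8561/10000
s(2y) = (1/(9379/10000) − 1)/(2) = 621/18758 ≈ 3.3106%

step 1 [1y] bond c/1=21/400: DF=(4129589/4000000 − 21/400·(0))/(1+21/400) = 9809/10000 ≈ 0.980900
step 2 [2y] bond c/1=27/400: DF=(1067419/1000000 − 27/400·(0.980900))/(1+27/400) = 9379/10000 ≈ 0.937900
step 3 [3y] bond c/1=3/50: DF=(531861/500000 − 3/50·(0.980900+0.937900))/(1+3/50) = 8949/10000 ≈ 0.894900
step 4 [4y] swap r/1=1439/36698: DF=(1 − 1439/36698·(0.980900+0.937900+0.894900))/(1+1439/36698) = 8561/10000 ≈ 0.856100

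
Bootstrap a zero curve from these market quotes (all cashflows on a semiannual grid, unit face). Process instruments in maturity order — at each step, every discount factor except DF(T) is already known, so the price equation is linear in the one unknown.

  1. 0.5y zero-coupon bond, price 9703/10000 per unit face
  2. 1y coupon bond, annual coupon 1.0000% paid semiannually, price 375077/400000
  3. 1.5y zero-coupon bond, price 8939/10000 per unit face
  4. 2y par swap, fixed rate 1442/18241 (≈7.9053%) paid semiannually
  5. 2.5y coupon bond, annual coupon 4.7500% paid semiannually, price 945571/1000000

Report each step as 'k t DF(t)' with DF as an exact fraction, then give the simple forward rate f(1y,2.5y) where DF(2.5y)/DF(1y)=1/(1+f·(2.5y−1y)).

step 1 [0.5y] zero: DF = P = 9703/10000 ≈ 0.970300
step 2 [1y] bond c/2=1/200: DF=(375077/400000 − 1/200·(0.970300))/(1+1/200) = 4641/5000 ≈ 0.928200
step 3 [1.5y] zero: DF = P = 8939/10000 ≈ 0.893900
step 4 [2y] swap r/2=721/18241: DF=(1 − 721/18241·(0.970300+0.928200+0.893900))/(1+721/18241) = 4279/5000 ≈ 0.855800
step 5 [2.5y] bond c/2=19/800: DF=(945571/1000000 − 19/800·(0.970300+0.928200+0.893900+0.855800))/(1+19/800) = 839/1000 ≈ 0.839000

1 1/2 9703/10000
2 1 4641/5000
3 3/2 8939/10000
4 2 4279/5000
5 5/2 839/1000
f(1y,2.5y) = ((4641/5000)/(839/1000) − 1)/(3/2) = 892/12585 ≈ 7.0878%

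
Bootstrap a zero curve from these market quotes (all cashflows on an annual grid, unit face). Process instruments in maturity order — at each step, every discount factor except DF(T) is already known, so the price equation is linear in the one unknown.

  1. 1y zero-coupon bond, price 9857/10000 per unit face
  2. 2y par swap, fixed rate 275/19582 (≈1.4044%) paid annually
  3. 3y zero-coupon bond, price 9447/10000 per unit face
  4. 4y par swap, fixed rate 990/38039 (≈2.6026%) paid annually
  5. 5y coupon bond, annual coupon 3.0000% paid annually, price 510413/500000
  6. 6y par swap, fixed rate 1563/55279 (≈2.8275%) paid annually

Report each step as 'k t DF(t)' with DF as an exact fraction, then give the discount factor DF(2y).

step 1 [1y] zero: DF = P = 9857/10000 ≈ 0.985700
step 2 [2y] swap r/1=275/19582: DF=(1 − 275/19582·(0.985700))/(1+275/19582) = 389/400 ≈ 0.972500
step 3 [3y] zero: DF = P = 9447/10000 ≈ 0.944700
step 4 [4y] swap r/1=990/38039: DF=(1 − 990/38039·(0.985700+0.972500+0.944700))/(1+990/38039) = 901/1000 ≈ 0.901000
step 5 [5y] bond c/1=3/100: DF=(510413/500000 − 3/100·(0.985700+0.972500+0.944700+0.901000))/(1+3/100) = 8803/10000 ≈ 0.880300
step 6 [6y] swap r/1=1563/55279: DF=(1 − 1563/55279·(0.985700+0.972500+0.944700+0.901000+0.880300))/(1+1563/55279) = 8437/10000 ≈ 0.843700

1 1 9857/10000
2 2 389/400
3 3 9447/10000
4 4 901/1000
5 5 8803/10000
6 6 8437/10000
DF(2y) = 389/400 ≈ 0.972500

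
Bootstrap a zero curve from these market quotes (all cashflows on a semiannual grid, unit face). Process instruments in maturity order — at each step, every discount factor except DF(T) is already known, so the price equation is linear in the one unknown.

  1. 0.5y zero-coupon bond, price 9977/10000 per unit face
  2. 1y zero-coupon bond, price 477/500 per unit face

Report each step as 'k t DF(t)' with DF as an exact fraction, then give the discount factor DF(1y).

1 1/2 9977/10000
2 1 477/500
DF(1y) = 477/500 ≈ 0.954000

step 1 [0.5y] zero: DF = P = 9977/10000 ≈ 0.997700
step 2 [1y] zero: DF = P = 477/500 ≈ 0.954000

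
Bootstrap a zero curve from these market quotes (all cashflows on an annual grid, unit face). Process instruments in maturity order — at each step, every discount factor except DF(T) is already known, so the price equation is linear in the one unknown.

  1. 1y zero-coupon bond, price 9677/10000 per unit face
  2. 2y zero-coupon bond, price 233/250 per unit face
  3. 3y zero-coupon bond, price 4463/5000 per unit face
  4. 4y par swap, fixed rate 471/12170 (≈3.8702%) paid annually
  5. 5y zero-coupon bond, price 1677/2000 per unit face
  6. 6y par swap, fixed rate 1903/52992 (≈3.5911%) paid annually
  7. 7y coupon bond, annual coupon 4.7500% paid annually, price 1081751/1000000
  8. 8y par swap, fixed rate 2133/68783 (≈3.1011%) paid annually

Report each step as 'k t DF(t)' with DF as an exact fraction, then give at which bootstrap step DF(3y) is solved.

1 1 9677/10000
2 2 233/250
3 3 4463/5000
4 4 8587/10000
5 5 1677/2000
6 6 8097/10000
7 7 1981/2500
8 8 7867/10000
DF(3y) is solved at step 3

step 1 [1y] zero: DF = P = 9677/10000 ≈ 0.967700
step 2 [2y] zero: DF = P = 233/250 ≈ 0.932000
step 3 [3y] zero: DF = P = 4463/5000 ≈ 0.892600
step 4 [4y] swap r/1=471/12170: DF=(1 − 471/12170·(0.967700+0.932000+0.892600))/(1+471/12170) = 8587/10000 ≈ 0.858700
step 5 [5y] zero: DF = P = 1677/2000 ≈ 0.838500
step 6 [6y] swap r/1=1903/52992: DF=(1 − 1903/52992·(0.967700+0.932000+0.892600+0.858700+0.838500))/(1+1903/52992) = 8097/10000 ≈ 0.809700
step 7 [7y] bond c/1=19/400: DF=(1081751/1000000 − 19/400·(0.967700+0.932000+0.892600+0.858700+0.838500+0.809700))/(1+19/400) = 1981/2500 ≈ 0.792400
step 8 [8y] swap r/1=2133/68783: DF=(1 − 2133/68783·(0.967700+0.932000+0.892600+0.858700+0.838500+0.809700+0.792400))/(1+2133/68783) = 7867/10000 ≈ 0.786700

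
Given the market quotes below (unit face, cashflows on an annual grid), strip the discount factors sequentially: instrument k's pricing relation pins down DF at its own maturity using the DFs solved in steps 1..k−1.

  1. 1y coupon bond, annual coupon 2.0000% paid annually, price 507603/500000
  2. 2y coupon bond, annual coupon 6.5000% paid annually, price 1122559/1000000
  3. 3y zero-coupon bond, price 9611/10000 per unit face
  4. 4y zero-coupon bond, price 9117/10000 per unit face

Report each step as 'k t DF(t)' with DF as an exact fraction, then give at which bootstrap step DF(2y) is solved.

1 1 9953/10000
2 2 9933/10000
3 3 9611/10000
4 4 9117/10000
DF(2y) is solved at step 2

step 1 [1y] bond c/1=1/50: DF=(507603/500000 − 1/50·(0))/(1+1/50) = 9953/10000 ≈ 0.995300
step 2 [2y] bond c/1=13/200: DF=(1122559/1000000 − 13/200·(0.995300))/(1+13/200) = 9933/10000 ≈ 0.993300
step 3 [3y] zero: DF = P = 9611/10000 ≈ 0.961100
step 4 [4y] zero: DF = P = 9117/10000 ≈ 0.911700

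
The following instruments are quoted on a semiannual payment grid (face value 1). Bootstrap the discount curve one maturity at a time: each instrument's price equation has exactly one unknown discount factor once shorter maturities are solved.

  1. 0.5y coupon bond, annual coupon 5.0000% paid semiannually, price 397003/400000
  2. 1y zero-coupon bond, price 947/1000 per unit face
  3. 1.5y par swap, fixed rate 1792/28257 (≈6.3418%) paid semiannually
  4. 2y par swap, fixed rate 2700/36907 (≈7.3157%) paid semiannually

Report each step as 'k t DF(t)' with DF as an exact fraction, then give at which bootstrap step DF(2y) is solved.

step 1 [0.5y] bond c/2=1/40: DF=(397003/400000 − 1/40·(0))/(1+1/40) = 9683/10000 ≈ 0.968300
step 2 [1y] zero: DF = P = 947/1000 ≈ 0.947000
step 3 [1.5y] swap r/2=896/28257: DF=(1 − 896/28257·(0.968300+0.947000))/(1+896/28257) = 569/625 ≈ 0.910400
step 4 [2y] swap r/2=1350/36907: DF=(1 − 1350/36907·(0.968300+0.947000+0.910400))/(1+1350/36907) = 173/200 ≈ 0.865000

1 1/2 9683/10000
2 1 947/1000
3 3/2 569/625
4 2 173/200
DF(2y) is solved at step 4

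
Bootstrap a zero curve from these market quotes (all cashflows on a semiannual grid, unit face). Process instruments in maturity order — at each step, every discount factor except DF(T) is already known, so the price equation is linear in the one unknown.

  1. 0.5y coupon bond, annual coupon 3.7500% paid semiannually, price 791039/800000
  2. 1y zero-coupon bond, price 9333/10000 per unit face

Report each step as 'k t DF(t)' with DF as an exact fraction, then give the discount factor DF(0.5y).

1 1/2 4853/5000
2 1 9333/10000
DF(0.5y) = 4853/5000 ≈ 0.970600

step 1 [0.5y] bond c/2=3/160: DF=(791039/800000 − 3/160·(0))/(1+3/160) = 4853/5000 ≈ 0.970600
step 2 [1y] zero: DF = P = 9333/10000 ≈ 0.933300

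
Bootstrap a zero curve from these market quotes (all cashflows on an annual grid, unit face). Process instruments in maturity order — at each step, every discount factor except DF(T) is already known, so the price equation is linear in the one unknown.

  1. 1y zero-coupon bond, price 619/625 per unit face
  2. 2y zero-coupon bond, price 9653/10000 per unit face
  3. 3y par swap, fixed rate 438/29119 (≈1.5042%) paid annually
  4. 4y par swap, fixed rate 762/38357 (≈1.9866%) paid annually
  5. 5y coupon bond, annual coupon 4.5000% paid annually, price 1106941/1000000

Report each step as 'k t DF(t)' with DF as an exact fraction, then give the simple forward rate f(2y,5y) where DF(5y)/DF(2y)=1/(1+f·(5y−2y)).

step 1 [1y] zero: DF = P = 619/625 ≈ 0.990400
step 2 [2y] zero: DF = P = 9653/10000 ≈ 0.965300
step 3 [3y] swap r/1=438/29119: DF=(1 − 438/29119·(0.990400+0.965300))/(1+438/29119) = 4781/5000 ≈ 0.956200
step 4 [4y] swap r/1=762/38357: DF=(1 − 762/38357·(0.990400+0.965300+0.956200))/(1+762/38357) = 4619/5000 ≈ 0.923800
step 5 [5y] bond c/1=9/200: DF=(1106941/1000000 − 9/200·(0.990400+0.965300+0.956200+0.923800))/(1+9/200) = 8941/10000 ≈ 0.894100

1 1 619/625
2 2 9653/10000
3 3 4781/5000
4 4 4619/5000
5 5 8941/10000
f(2y,5y) = ((9653/10000)/(8941/10000) − 1)/(3) = 712/26823 ≈ 2.6544%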